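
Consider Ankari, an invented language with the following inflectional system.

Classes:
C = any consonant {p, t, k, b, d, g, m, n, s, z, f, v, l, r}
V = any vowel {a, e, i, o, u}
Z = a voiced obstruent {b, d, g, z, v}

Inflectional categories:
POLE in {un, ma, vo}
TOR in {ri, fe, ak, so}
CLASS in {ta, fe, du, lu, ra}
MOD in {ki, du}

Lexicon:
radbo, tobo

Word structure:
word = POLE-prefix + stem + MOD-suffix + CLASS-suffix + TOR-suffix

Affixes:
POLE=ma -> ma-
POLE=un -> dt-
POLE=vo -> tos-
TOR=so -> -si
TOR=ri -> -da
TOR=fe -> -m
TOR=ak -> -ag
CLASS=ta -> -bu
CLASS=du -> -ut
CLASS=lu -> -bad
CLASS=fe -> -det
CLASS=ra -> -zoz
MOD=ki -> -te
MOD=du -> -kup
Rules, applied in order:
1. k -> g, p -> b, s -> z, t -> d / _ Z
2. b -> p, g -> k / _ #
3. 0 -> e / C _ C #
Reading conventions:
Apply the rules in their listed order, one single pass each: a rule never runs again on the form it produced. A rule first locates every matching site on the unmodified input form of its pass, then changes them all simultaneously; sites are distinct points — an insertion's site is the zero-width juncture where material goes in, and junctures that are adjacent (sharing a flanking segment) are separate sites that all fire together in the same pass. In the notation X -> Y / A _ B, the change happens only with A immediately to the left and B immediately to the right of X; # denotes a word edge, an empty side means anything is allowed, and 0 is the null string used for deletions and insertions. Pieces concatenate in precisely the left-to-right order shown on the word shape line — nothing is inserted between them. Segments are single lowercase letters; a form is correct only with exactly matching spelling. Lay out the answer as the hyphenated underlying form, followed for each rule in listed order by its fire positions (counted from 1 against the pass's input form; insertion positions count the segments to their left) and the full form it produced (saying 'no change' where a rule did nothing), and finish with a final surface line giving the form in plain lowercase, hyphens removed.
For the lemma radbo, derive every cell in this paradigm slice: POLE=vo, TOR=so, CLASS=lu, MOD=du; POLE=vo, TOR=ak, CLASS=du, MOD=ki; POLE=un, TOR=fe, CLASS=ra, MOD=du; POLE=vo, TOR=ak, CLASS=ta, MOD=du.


cell POLE=vo, TOR=so, CLASS=lu, MOD=du:
underlying: tos-radbo-kup-bad-si
1. k -> g, p -> b, s -> z, t -> d / _ Z: fires at position(s) 11: tosradbokubbadsi
2. b -> p, g -> k / _ #: no change
3. 0 -> e / C _ C #: no change
surface: tosradbokubbadsi

cell POLE=vo, TOR=ak, CLASS=du, MOD=ki:
underlying: tos-radbo-te-ut-ag
1. k -> g, p -> b, s -> z, t -> d / _ Z: no change
2. b -> p, g -> k / _ #: fires at position(s) 14: tosradboteutak
3. 0 -> e / C _ C #: no change
surface: tosradboteutak

cell POLE=un, TOR=fe, CLASS=ra, MOD=du:
underlying: dt-radbo-kup-zoz-m
1. k -> g, p -> b, s -> z, t -> d / _ Z: fires at position(s) 10: dtradbokubzozm
2. b -> p, g -> k / _ #: no change
3. 0 -> e / C _ C #: inserts after position(s) 13: dtradbokubzozem
surface: dtradbokubzozem

cell POLE=vo, TOR=ak, CLASS=ta, MOD=du:
underlying: tos-radbo-kup-bu-ag
1. k -> g, p -> b, s -> z, t -> d / _ Z: fires at position(s) 11: tosradbokubbuag
2. b -> p, g -> k / _ #: fires at position(s) 15: tosradbokubbuak
3. 0 -> e / C _ C #: no change
surface: tosradbokubbuak


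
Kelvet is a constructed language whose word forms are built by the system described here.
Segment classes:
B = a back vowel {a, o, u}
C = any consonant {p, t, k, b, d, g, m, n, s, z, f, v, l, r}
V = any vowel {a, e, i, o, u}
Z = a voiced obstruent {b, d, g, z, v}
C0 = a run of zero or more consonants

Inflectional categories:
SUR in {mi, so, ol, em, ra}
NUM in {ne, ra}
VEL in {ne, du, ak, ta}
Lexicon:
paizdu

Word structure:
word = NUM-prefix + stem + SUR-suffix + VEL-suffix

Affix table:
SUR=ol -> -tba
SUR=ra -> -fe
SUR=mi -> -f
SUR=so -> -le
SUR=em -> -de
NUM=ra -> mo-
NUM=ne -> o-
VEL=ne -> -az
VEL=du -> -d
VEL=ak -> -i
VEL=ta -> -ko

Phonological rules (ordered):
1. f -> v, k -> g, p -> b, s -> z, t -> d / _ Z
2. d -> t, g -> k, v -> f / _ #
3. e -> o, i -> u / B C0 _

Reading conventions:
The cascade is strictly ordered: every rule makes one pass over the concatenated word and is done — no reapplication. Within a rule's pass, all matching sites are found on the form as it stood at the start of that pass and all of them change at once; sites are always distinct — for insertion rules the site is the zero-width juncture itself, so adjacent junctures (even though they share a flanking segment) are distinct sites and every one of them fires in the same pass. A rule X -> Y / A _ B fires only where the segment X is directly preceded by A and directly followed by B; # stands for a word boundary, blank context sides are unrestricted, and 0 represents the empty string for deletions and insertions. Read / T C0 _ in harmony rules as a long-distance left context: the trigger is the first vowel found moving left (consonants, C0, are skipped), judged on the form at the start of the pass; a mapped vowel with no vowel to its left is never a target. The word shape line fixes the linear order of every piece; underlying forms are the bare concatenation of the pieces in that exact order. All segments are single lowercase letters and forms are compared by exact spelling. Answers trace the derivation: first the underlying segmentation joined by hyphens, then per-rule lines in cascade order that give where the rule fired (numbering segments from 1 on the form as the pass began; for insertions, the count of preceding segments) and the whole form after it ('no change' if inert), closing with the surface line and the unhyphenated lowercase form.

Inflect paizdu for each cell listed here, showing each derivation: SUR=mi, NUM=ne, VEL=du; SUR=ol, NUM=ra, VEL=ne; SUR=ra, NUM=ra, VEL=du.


cell SUR=mi, NUM=ne, VEL=du:
underlying: o-paizdu-f-d
1. f -> v, k -> g, p -> b, s -> z, t -> d / _ Z: fires at position(s) 8: opaizduvd
2. d -> t, g -> k, v -> f / _ #: fires at position(s) 9: opaizduvt
3. e -> o, i -> u / B C0 _: fires at position(s) 4: opauzduvt
surface: opauzduvt

cell SUR=ol, NUM=ra, VEL=ne:
underlying: mo-paizdu-tba-az
1. f -> v, k -> g, p -> b, s -> z, t -> d / _ Z: fires at position(s) 9: mopaizdudbaaz
2. d -> t, g -> k, v -> f / _ #: no change
3. e -> o, i -> u / B C0 _: fires at position(s) 5: mopauzdudbaaz
surface: mopauzdudbaaz

cell SUR=ra, NUM=ra, VEL=du:
underlying: mo-paizdu-fe-d
1. f -> v, k -> g, p -> b, s -> z, t -> d / _ Z: no change
2. d -> t, g -> k, v -> f / _ #: fires at position(s) 11: mopaizdufet
3. e -> o, i -> u / B C0 _: fires at position(s) 5, 10: mopauzdufot
surface: mopauzdufot


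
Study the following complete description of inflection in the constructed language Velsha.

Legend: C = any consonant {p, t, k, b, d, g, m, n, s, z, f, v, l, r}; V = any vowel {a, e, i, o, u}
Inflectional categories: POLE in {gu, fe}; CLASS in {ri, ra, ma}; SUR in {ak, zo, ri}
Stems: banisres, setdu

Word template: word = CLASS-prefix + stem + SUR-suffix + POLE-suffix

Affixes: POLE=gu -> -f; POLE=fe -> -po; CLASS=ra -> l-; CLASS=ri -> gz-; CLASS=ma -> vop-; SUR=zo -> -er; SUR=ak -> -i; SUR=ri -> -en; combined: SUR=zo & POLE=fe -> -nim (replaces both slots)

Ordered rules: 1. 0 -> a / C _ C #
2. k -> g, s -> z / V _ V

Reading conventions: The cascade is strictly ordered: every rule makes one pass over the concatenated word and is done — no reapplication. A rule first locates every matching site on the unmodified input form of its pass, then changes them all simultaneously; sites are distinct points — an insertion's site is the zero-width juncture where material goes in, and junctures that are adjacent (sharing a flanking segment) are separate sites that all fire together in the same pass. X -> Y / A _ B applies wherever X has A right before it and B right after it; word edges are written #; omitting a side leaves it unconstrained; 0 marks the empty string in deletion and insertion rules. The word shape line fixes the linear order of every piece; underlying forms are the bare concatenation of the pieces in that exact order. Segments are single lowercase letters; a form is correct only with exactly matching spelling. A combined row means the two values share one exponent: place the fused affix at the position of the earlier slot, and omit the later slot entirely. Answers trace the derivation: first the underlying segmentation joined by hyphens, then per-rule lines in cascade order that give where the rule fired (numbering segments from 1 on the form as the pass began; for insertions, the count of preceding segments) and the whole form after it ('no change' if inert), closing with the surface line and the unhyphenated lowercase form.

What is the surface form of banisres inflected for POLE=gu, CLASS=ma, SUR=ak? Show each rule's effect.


underlying: vop-banisres-i-f
1. 0 -> a / C _ C #: no change
2. k -> g, s -> z / V _ V: fires at position(s) 11: vopbanisrezif
surface: vopbanisrezif


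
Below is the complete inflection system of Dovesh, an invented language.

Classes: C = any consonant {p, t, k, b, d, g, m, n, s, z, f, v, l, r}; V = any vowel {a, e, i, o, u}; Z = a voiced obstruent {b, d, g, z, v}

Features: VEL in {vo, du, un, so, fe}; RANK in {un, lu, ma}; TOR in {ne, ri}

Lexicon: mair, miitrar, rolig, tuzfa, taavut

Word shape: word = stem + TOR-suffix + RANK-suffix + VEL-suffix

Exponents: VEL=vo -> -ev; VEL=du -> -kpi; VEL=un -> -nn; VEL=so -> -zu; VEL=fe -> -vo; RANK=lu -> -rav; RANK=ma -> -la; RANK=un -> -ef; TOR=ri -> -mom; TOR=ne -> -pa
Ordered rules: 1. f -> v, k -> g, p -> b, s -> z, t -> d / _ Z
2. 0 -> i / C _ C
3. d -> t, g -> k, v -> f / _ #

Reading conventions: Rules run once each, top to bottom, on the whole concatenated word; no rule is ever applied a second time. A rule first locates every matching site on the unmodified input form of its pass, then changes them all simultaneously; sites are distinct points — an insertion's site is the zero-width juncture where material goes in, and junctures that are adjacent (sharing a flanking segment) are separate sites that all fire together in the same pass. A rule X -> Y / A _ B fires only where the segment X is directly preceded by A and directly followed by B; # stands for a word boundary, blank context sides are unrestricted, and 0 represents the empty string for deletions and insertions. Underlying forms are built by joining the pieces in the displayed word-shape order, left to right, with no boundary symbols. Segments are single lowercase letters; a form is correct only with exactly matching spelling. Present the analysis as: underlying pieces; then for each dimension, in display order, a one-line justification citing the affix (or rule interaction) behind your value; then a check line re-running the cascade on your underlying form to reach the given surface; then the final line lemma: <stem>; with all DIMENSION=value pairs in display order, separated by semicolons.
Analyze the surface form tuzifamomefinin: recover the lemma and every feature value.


underlying: tuzfa-mom-ef-nn
VEL=un - signalled by the affix -nn
RANK=un - signalled by the affix -ef
TOR=ri - signalled by the affix -mom
check: tuzfamomefnn -> tuzfamomefnn -> tuzifamomefinin -> tuzifamomefinin
lemma: tuzfa; VEL=un; RANK=un; TOR=ri


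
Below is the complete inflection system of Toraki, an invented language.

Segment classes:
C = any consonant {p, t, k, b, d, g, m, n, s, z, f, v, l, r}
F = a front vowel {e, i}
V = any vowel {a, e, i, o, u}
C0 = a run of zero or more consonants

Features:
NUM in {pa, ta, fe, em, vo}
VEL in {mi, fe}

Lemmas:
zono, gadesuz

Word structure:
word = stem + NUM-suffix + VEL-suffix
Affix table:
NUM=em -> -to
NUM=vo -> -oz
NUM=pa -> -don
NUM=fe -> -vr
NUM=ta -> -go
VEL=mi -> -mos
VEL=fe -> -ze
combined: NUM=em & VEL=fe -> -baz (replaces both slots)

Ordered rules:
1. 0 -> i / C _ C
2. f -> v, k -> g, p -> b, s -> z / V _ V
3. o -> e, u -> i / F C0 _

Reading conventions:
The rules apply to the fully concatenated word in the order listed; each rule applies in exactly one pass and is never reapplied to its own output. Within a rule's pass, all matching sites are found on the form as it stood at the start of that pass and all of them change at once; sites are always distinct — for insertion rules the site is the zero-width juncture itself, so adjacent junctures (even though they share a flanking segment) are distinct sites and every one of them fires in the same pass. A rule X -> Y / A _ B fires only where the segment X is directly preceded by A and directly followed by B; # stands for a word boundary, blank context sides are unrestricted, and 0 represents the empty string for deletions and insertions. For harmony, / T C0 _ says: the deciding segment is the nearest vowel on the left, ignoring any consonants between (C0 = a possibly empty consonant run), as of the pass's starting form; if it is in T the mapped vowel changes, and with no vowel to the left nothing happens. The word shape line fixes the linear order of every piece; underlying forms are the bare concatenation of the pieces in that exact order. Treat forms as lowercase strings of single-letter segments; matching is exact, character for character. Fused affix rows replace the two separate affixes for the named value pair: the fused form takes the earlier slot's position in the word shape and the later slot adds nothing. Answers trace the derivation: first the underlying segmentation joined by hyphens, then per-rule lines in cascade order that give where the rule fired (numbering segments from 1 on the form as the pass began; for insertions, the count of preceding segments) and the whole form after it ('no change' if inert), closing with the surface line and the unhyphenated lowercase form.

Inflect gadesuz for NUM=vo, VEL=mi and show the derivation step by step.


underlying: gadesuz-oz-mos
1. 0 -> i / C _ C: inserts after position(s) 9: gadesuzozimos
2. f -> v, k -> g, p -> b, s -> z / V _ V: fires at position(s) 5: gadezuzozimos
3. o -> e, u -> i / F C0 _: fires at position(s) 6, 12: gadezizozimes
surface: gadezizozimes


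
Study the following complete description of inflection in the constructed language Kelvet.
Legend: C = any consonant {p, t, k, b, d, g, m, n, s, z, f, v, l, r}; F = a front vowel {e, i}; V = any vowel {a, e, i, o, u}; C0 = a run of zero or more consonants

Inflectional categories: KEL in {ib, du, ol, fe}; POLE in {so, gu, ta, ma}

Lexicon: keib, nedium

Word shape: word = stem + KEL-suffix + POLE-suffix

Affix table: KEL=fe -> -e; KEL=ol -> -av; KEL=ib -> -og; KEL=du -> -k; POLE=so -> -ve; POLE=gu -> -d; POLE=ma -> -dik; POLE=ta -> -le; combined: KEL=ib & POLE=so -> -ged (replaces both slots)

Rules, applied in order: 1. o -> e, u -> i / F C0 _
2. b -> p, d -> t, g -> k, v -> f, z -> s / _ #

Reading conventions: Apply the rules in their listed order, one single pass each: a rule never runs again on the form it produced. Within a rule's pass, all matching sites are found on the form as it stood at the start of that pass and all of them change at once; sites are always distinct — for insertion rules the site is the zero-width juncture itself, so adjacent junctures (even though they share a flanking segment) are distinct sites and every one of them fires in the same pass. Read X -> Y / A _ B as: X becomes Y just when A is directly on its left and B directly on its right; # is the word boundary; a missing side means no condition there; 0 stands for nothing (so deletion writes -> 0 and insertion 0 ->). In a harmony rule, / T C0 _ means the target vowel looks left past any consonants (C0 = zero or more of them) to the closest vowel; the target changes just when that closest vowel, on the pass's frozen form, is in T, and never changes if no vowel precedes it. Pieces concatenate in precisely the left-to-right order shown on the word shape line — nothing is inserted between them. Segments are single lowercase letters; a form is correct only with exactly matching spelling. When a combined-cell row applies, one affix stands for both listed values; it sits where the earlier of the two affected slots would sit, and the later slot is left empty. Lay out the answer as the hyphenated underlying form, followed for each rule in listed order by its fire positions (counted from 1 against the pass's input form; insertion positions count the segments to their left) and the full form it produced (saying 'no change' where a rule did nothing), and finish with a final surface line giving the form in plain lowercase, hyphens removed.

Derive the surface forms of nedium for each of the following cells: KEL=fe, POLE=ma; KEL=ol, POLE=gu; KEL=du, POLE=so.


cell KEL=fe, POLE=ma:
underlying: nedium-e-dik
1. o -> e, u -> i / F C0 _: fires at position(s) 5: nediimedik
2. b -> p, d -> t, g -> k, v -> f, z -> s / _ #: no change
surface: nediimedik

cell KEL=ol, POLE=gu:
underlying: nedium-av-d
1. o -> e, u -> i / F C0 _: fires at position(s) 5: nediimavd
2. b -> p, d -> t, g -> k, v -> f, z -> s / _ #: fires at position(s) 9: nediimavt
surface: nediimavt

cell KEL=du, POLE=so:
underlying: nedium-k-ve
1. o -> e, u -> i / F C0 _: fires at position(s) 5: nediimkve
2. b -> p, d -> t, g -> k, v -> f, z -> s / _ #: no change
surface: nediimkve


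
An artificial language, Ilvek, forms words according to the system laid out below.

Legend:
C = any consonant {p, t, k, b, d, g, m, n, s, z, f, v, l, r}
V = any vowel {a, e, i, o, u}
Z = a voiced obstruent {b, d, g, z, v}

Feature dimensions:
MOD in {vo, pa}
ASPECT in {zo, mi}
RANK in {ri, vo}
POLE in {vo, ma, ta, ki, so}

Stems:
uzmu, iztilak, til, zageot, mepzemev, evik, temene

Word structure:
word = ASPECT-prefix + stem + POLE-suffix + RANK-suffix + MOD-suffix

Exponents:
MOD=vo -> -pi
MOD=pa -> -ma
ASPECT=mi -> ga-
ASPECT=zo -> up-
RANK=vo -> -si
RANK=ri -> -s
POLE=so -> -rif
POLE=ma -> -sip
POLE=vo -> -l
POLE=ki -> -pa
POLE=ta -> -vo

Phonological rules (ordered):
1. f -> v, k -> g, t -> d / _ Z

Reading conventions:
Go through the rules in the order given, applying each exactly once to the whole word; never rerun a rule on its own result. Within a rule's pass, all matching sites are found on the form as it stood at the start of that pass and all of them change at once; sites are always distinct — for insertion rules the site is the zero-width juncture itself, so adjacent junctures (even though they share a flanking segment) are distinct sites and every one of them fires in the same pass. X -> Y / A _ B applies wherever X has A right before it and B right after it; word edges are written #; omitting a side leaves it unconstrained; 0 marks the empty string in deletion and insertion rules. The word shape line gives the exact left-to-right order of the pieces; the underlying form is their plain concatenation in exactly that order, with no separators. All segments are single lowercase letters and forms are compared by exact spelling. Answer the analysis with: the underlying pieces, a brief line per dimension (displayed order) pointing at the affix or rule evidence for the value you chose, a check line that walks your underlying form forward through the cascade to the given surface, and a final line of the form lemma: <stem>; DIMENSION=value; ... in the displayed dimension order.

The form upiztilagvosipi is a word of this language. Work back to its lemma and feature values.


underlying: up-iztilak-vo-si-pi
MOD=vo - signalled by the affix -pi
ASPECT=zo - signalled by the affix up-
RANK=vo - signalled by the affix -si
POLE=ta - signalled by the affix -vo
check: upiztilakvosipi -> upiztilagvosipi
lemma: iztilak; MOD=vo; ASPECT=zo; RANK=vo; POLE=ta


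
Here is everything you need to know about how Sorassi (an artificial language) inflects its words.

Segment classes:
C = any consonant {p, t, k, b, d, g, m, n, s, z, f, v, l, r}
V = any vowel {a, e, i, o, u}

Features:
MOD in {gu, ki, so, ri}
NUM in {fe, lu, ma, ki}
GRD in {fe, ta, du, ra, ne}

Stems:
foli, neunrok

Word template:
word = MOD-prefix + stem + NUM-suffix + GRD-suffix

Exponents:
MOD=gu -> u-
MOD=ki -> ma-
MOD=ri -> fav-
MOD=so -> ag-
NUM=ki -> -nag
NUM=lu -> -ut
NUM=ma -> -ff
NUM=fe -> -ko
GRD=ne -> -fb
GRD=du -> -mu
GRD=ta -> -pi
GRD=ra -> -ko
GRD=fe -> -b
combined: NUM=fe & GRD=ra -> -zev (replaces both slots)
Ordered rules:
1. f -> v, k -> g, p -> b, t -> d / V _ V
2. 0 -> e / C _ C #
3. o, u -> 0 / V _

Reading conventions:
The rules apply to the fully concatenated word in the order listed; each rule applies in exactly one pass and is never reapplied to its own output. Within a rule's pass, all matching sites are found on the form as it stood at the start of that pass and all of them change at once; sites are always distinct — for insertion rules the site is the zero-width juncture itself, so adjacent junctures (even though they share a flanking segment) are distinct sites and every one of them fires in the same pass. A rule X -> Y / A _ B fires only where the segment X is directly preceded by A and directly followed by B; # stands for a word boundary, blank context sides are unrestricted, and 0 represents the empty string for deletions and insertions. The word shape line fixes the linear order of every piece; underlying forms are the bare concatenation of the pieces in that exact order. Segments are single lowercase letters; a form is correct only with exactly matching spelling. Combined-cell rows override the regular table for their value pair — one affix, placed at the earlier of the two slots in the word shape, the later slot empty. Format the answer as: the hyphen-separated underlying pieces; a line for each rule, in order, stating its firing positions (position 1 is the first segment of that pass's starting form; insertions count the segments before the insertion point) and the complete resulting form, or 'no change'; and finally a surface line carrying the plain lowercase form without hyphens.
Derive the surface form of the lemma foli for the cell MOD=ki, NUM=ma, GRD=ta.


underlying: ma-foli-ff-pi
1. f -> v, k -> g, p -> b, t -> d / V _ V: fires at position(s) 3: mavoliffpi
2. 0 -> e / C _ C #: no change
3. o, u -> 0 / V _: no change
surface: mavoliffpi


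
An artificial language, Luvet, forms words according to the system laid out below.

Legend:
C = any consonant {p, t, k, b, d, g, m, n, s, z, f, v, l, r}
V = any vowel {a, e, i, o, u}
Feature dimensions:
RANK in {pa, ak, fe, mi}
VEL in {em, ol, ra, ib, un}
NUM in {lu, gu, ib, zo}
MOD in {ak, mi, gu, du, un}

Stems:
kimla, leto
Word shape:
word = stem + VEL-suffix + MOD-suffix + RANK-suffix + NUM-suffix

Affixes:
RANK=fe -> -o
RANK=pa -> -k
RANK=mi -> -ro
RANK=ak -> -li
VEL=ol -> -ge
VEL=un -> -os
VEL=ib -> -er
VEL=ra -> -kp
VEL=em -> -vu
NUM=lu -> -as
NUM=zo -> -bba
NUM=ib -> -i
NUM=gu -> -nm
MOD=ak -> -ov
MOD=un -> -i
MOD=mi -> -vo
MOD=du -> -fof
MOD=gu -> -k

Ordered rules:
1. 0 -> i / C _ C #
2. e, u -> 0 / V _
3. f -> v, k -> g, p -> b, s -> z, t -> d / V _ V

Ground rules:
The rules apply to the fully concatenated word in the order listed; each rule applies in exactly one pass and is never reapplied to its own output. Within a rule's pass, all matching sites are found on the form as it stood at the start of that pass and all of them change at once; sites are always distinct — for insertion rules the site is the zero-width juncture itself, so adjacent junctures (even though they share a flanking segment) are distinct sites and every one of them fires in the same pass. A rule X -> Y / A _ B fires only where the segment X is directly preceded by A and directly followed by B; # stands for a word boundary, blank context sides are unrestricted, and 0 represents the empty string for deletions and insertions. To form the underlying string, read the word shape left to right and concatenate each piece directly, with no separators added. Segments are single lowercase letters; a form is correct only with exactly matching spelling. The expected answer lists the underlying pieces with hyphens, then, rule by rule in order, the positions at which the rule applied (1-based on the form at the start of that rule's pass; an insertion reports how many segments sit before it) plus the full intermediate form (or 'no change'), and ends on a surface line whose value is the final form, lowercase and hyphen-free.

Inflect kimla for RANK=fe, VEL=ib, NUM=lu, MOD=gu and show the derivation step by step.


underlying: kimla-er-k-o-as
1. 0 -> i / C _ C #: no change
2. e, u -> 0 / V _: fires at position(s) 6: kimlarkoas
3. f -> v, k -> g, p -> b, s -> z, t -> d / V _ V: no change
surface: kimlarkoas


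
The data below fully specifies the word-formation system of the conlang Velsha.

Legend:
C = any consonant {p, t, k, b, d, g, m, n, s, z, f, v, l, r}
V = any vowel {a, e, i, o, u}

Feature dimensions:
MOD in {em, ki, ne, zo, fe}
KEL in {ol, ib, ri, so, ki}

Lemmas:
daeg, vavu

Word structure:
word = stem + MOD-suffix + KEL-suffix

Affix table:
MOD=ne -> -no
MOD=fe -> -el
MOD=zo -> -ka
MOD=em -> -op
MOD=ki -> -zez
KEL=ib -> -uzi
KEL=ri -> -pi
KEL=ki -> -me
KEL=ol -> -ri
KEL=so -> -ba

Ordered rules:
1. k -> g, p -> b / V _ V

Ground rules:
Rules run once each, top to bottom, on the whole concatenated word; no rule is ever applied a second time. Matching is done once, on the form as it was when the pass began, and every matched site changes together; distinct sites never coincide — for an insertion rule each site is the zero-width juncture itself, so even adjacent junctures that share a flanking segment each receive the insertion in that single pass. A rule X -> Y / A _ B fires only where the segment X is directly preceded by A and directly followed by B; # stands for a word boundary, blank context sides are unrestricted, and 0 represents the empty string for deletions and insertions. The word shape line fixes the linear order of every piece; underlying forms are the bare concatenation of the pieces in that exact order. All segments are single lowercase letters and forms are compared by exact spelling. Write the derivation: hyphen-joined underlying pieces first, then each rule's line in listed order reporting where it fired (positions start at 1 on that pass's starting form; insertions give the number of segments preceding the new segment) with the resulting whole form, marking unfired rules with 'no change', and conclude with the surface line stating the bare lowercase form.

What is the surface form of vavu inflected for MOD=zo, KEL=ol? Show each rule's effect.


underlying: vavu-ka-ri
1. k -> g, p -> b / V _ V: fires at position(s) 5: vavugari
surface: vavugari


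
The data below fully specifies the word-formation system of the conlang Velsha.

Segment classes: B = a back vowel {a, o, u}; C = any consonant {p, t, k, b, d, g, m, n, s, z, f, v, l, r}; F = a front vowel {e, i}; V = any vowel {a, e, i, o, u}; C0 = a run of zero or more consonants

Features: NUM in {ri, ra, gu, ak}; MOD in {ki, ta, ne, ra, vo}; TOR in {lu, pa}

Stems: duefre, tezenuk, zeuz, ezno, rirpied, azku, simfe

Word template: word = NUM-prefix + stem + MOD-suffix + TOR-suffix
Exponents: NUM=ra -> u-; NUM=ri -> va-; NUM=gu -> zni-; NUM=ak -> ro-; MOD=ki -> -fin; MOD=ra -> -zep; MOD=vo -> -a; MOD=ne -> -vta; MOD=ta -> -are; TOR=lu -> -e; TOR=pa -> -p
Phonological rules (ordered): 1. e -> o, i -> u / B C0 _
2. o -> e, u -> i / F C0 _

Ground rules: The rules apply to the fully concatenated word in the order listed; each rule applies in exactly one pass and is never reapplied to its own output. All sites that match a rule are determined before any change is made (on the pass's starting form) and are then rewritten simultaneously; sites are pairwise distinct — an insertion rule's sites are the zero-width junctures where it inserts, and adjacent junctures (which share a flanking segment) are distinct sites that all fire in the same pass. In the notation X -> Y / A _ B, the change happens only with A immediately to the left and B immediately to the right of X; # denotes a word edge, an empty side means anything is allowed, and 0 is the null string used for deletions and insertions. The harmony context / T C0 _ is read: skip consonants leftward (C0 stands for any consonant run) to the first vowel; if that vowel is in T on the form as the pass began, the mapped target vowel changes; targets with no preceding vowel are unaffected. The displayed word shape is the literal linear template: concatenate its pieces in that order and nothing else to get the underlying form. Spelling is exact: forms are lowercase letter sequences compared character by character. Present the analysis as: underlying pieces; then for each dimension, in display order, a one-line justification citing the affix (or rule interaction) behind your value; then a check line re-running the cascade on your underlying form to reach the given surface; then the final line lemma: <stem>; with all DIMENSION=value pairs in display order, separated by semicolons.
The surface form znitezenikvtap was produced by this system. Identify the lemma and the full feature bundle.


underlying: zni-tezenuk-vta-p
NUM=gu - signalled by the affix zni-
MOD=ne - signalled by the affix -vta
TOR=pa - signalled by the affix -p
check: znitezenukvtap -> znitezenukvtap -> znitezenikvtap
lemma: tezenuk; NUM=gu; MOD=ne; TOR=pa


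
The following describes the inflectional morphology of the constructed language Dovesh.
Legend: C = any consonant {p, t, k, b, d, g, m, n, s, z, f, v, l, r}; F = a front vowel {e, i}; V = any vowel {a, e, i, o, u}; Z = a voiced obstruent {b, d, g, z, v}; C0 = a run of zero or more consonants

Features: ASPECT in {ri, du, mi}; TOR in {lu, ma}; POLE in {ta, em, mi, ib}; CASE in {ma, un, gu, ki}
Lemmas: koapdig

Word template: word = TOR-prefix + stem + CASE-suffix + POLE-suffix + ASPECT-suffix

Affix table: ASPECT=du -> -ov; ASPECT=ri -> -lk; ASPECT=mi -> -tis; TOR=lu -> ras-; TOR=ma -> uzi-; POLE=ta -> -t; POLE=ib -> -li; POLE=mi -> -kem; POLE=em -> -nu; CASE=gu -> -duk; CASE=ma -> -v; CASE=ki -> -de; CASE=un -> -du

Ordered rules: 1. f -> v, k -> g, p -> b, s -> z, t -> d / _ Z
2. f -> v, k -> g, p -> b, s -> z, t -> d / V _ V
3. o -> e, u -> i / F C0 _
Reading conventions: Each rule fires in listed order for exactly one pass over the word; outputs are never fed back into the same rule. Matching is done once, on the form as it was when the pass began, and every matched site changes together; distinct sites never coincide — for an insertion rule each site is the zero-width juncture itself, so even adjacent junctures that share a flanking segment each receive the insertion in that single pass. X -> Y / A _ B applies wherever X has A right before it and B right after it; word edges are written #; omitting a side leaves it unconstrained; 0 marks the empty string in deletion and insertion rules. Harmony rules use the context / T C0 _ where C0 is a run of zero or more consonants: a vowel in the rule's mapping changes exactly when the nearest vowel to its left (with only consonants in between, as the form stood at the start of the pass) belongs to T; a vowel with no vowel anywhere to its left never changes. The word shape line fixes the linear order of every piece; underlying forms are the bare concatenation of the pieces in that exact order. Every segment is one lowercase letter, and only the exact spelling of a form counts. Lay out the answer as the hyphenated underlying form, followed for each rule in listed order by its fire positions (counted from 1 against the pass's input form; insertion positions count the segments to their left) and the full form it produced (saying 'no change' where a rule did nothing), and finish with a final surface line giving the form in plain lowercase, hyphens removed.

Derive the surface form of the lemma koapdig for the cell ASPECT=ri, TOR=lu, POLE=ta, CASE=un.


underlying: ras-koapdig-du-t-lk
1. f -> v, k -> g, p -> b, s -> z, t -> d / _ Z: fires at position(s) 7: raskoabdigdutlk
2. f -> v, k -> g, p -> b, s -> z, t -> d / V _ V: no change
3. o -> e, u -> i / F C0 _: fires at position(s) 12: raskoabdigditlk
surface: raskoabdigditlk


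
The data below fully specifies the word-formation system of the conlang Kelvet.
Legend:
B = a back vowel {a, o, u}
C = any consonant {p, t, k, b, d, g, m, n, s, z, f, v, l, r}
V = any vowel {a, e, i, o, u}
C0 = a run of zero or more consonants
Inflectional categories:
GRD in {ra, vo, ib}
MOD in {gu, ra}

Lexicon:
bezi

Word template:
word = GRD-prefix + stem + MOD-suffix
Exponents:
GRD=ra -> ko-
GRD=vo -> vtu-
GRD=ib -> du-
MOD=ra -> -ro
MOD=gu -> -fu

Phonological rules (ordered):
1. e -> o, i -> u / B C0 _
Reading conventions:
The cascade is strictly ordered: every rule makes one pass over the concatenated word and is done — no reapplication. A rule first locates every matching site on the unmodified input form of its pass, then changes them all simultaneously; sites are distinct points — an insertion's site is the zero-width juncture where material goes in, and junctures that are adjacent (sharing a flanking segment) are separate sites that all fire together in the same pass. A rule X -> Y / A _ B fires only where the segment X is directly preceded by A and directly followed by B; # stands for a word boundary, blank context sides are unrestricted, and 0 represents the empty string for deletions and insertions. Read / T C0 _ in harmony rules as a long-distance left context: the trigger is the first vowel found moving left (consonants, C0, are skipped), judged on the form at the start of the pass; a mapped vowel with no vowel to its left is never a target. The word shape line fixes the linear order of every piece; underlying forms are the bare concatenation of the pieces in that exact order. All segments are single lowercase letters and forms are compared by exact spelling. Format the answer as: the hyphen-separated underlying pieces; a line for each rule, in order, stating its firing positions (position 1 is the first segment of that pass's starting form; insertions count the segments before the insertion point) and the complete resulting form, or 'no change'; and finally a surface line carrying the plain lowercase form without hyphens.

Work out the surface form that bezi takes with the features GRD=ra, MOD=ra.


underlying: ko-bezi-ro
1. e -> o, i -> u / B C0 _: fires at position(s) 4: koboziro
surface: koboziro


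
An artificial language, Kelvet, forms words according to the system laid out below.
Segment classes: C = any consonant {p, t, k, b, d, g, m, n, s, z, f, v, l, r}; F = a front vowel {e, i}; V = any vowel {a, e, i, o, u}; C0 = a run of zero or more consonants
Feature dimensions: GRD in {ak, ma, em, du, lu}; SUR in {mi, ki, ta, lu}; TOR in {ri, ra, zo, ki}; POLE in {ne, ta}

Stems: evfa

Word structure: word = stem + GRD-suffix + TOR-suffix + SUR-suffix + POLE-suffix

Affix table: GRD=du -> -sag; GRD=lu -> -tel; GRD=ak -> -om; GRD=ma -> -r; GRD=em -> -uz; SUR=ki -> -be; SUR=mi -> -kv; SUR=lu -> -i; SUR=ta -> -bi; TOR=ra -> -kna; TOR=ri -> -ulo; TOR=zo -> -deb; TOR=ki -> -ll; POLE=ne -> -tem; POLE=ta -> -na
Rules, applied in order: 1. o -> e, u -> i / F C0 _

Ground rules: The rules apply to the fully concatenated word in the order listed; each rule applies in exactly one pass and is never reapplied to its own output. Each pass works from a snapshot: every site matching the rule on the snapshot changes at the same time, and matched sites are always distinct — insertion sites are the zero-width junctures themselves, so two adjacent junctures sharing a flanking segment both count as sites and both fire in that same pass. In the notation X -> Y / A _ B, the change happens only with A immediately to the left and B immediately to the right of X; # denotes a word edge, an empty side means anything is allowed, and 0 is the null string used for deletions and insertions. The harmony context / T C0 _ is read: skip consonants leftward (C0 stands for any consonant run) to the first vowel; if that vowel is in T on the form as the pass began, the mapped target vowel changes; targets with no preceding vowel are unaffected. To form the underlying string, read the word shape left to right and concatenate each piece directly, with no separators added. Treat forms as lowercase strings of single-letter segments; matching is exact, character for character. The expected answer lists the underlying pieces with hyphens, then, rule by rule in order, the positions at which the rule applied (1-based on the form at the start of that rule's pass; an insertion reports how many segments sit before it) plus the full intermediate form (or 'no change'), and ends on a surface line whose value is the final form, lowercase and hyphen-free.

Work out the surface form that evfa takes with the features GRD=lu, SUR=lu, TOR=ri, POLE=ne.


underlying: evfa-tel-ulo-i-tem
1. o -> e, u -> i / F C0 _: fires at position(s) 8: evfateliloitem
surface: evfateliloitem


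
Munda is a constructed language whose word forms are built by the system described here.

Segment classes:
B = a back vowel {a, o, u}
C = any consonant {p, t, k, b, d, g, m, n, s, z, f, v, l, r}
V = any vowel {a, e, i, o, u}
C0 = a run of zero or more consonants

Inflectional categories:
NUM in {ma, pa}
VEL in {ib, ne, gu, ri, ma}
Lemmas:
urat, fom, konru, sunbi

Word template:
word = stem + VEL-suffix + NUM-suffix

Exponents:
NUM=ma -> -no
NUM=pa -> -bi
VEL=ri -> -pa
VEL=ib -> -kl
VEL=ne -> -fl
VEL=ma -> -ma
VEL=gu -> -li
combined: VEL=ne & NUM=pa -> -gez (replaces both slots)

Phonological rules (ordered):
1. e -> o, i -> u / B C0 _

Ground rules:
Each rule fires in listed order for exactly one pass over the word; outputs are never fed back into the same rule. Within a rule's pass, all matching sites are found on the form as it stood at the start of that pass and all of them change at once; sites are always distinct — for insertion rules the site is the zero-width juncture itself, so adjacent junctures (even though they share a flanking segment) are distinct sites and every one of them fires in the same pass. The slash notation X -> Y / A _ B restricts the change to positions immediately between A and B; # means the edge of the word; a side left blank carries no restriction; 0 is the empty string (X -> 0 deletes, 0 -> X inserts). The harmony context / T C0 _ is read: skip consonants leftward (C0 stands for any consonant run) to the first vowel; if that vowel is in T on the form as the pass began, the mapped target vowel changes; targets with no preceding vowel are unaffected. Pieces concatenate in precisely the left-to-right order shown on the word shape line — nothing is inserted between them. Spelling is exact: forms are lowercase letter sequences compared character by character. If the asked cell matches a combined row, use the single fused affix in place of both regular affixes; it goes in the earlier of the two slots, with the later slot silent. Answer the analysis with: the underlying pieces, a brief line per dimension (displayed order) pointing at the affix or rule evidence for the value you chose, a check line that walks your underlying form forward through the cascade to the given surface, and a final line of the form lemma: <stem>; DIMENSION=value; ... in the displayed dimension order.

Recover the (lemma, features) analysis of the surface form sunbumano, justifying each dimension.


underlying: sunbi-ma-no
NUM=ma - signalled by the affix -no
VEL=ma - signalled by the affix -ma
check: sunbimano -> sunbumano
lemma: sunbi; NUM=ma; VEL=ma


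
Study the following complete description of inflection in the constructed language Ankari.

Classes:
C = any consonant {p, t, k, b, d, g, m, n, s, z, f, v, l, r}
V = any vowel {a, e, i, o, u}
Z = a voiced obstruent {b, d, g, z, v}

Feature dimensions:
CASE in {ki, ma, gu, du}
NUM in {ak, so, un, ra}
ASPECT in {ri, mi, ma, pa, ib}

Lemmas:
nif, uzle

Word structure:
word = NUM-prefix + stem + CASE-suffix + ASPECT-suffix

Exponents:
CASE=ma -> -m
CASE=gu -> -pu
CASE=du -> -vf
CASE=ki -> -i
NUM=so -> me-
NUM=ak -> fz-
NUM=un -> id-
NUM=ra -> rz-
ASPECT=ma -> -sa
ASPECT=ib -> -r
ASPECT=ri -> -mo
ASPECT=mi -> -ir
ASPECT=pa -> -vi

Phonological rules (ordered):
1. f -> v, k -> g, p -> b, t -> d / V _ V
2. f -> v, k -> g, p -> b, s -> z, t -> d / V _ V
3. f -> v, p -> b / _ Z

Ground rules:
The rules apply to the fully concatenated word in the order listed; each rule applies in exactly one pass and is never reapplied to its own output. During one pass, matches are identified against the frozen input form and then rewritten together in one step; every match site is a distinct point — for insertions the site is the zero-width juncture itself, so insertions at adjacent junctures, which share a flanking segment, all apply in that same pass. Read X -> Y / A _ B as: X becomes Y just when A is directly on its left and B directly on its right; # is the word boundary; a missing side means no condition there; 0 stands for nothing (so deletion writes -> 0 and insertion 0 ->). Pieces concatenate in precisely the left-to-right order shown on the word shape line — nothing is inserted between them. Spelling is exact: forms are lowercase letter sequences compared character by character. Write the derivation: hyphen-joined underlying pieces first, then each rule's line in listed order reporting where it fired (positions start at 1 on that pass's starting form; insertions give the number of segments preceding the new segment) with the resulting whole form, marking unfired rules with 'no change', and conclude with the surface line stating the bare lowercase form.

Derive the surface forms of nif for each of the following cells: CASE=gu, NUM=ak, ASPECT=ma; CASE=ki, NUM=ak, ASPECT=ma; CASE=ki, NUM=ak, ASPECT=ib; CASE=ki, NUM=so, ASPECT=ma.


cell CASE=gu, NUM=ak, ASPECT=ma:
underlying: fz-nif-pu-sa
1. f -> v, k -> g, p -> b, t -> d / V _ V: no change
2. f -> v, k -> g, p -> b, s -> z, t -> d / V _ V: fires at position(s) 8: fznifpuza
3. f -> v, p -> b / _ Z: fires at position(s) 1: vznifpuza
surface: vznifpuza

cell CASE=ki, NUM=ak, ASPECT=ma:
underlying: fz-nif-i-sa
1. f -> v, k -> g, p -> b, t -> d / V _ V: fires at position(s) 5: fznivisa
2. f -> v, k -> g, p -> b, s -> z, t -> d / V _ V: fires at position(s) 7: fzniviza
3. f -> v, p -> b / _ Z: fires at position(s) 1: vzniviza
surface: vzniviza

cell CASE=ki, NUM=ak, ASPECT=ib:
underlying: fz-nif-i-r
1. f -> v, k -> g, p -> b, t -> d / V _ V: fires at position(s) 5: fznivir
2. f -> v, k -> g, p -> b, s -> z, t -> d / V _ V: no change
3. f -> v, p -> b / _ Z: fires at position(s) 1: vznivir
surface: vznivir

cell CASE=ki, NUM=so, ASPECT=ma:
underlying: me-nif-i-sa
1. f -> v, k -> g, p -> b, t -> d / V _ V: fires at position(s) 5: menivisa
2. f -> v, k -> g, p -> b, s -> z, t -> d / V _ V: fires at position(s) 7: meniviza
3. f -> v, p -> b / _ Z: no change
surface: meniviza
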